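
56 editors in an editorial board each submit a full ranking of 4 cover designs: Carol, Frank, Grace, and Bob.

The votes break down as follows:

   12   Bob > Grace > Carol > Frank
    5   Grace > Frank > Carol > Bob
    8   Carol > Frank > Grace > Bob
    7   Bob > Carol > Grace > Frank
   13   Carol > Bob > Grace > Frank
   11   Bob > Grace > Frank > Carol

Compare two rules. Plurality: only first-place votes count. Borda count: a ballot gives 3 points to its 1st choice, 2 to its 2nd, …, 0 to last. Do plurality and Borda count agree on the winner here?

Yes

Plurality first-place counts: Carol 21, Frank 0, Grace 5, Bob 30 → Bob.
Borda totals: Carol 94, Frank 37, Grace 89, Bob 116 → Bob.
The two rules agree on Bob.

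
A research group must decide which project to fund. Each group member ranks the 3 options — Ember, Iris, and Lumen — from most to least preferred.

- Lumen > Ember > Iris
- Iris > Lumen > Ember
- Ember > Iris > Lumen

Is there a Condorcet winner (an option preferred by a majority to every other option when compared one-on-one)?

Head-to-head results (3 voters total):
Ember vs Iris: Ember wins 2–1.
Ember vs Lumen: Lumen wins 2–1.
Iris vs Lumen: Iris wins 2–1.
No candidate beats all others: Ember beats Iris beats Lumen beats Ember, a majority cycle.

No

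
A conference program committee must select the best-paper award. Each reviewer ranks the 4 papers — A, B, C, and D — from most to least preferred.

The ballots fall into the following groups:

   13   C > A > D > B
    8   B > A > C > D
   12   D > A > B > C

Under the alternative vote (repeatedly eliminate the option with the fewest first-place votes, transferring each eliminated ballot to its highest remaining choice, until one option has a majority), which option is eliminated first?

A

Round 1: C 13, D 12, B 8, A 0. A has the fewest and is eliminated.
Round 2: C 13, D 12, B 8. B has the fewest and is eliminated.
Round 3: C 21, D 12. C has a majority.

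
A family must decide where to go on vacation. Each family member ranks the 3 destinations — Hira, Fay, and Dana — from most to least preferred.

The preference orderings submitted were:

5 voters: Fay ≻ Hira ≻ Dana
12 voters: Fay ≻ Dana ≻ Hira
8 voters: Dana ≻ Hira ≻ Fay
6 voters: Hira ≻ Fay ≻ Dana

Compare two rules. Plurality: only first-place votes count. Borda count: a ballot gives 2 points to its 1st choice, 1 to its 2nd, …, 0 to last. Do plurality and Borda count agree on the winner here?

Plurality first-place counts: Hira 6, Fay 17, Dana 8 → Fay.
Borda totals: Hira 25, Fay 40, Dana 28 → Fay.
The two rules agree on Fay.

Yes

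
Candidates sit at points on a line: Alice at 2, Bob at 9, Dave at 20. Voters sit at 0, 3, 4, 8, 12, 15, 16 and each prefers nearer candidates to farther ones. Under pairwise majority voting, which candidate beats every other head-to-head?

Bob

With single-peaked preferences on a line, the Condorcet winner is the candidate closest to the median voter.
The median voter (position 8) is closest to Bob at 9.
Check: Bob vs Alice — voters closer to Bob: 4 of 7.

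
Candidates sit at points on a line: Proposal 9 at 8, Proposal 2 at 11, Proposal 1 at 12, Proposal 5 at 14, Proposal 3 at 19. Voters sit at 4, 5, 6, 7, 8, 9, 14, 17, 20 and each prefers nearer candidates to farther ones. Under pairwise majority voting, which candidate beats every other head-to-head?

Proposal 9

With single-peaked preferences on a line, the Condorcet winner is the candidate closest to the median voter.
The median voter (position 8) is closest to Proposal 9 at 8.
Check: Proposal 9 vs Proposal 3 — voters closer to Proposal 9: 6 of 9.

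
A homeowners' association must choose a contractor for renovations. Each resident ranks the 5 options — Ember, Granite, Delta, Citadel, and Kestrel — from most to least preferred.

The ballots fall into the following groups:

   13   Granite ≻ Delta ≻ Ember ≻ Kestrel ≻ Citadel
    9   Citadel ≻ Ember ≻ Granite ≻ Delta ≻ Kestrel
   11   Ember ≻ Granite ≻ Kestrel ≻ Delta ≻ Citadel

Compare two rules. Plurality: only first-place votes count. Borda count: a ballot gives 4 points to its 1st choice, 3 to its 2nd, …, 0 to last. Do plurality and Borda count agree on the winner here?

Plurality first-place counts: Ember 11, Granite 13, Delta 0, Citadel 9, Kestrel 0 → Granite.
Borda totals: Ember 97, Granite 103, Delta 59, Citadel 36, Kestrel 35 → Granite.
The two rules agree on Granite.

Yes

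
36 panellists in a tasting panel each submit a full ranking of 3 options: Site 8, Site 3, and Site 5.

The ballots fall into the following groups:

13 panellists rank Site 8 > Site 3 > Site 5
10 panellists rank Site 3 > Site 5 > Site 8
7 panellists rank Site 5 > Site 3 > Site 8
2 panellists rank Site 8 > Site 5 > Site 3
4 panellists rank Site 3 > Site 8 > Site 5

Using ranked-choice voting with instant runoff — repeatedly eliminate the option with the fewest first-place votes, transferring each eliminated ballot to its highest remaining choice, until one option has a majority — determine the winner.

Round 1: Site 8 15, Site 3 14, Site 5 7. Site 5 has the fewest and is eliminated.
Round 2: Site 3 21, Site 8 15. Site 3 has a majority.

Site 3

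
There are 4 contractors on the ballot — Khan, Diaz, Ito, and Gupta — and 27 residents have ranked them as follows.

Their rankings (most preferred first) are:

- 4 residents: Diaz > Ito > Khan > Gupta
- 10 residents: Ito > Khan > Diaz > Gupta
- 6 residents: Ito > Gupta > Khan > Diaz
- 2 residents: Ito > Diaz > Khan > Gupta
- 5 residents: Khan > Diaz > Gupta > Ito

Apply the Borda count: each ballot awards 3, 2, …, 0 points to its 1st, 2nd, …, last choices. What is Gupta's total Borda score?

17

Borda scores:
  Khan: 4·1 + 10·2 + 6·1 + 2·1 + 5·3 = 47
  Diaz: 4·3 + 10·1 + 6·0 + 2·2 + 5·2 = 36
  Ito: 4·2 + 10·3 + 6·3 + 2·3 + 5·0 = 62
  Gupta: 4·0 + 10·0 + 6·2 + 2·0 + 5·1 = 17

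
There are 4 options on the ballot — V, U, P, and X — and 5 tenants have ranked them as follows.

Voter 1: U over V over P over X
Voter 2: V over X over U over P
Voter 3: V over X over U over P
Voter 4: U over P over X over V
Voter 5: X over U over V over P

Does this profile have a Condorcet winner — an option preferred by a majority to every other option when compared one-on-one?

No

Head-to-head results (5 voters total):
V vs U: U wins 3–2.
V vs P: V wins 4–1.
V vs X: V wins 3–2.
U vs P: U wins 5–0.
U vs X: X wins 3–2.
P vs X: X wins 3–2.
No candidate beats all others: V beats X beats U beats V, a majority cycle.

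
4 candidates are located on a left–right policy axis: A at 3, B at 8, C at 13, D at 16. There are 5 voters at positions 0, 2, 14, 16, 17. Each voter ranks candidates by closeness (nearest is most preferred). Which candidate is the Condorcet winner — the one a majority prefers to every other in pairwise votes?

C

With single-peaked preferences on a line, the Condorcet winner is the candidate closest to the median voter.
The median voter (position 14) is closest to C at 13.
Check: C vs B — voters closer to C: 3 of 5.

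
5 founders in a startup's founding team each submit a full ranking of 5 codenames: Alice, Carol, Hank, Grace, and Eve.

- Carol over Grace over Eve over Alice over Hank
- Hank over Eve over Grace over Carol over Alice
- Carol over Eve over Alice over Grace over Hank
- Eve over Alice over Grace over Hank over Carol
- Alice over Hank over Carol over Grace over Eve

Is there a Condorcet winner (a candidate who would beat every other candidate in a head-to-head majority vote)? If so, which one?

None — there is no Condorcet winner

Head-to-head results (5 voters total):
Alice vs Carol: Carol wins 3–2.
Alice vs Hank: Alice wins 4–1.
Alice vs Grace: Alice wins 3–2.
Alice vs Eve: Eve wins 4–1.
Carol vs Hank: Hank wins 3–2.
Carol vs Grace: Carol wins 3–2.
Carol vs Eve: Carol wins 3–2.
Hank vs Grace: Grace wins 3–2.
Hank vs Eve: Eve wins 3–2.
Grace vs Eve: Eve wins 3–2.
No candidate beats all others: Alice beats Hank beats Carol beats Alice, a majority cycle.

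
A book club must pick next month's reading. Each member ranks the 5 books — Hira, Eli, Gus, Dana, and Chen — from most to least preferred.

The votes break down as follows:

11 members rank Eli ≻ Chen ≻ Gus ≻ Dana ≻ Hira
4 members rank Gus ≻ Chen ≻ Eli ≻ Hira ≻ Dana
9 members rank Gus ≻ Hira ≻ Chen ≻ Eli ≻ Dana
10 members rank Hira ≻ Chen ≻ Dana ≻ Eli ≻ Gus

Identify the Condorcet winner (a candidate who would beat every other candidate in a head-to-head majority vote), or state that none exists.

None — there is no Condorcet winner

Head-to-head results (34 voters total):
Hira vs Eli: Hira wins 19–15.
Hira vs Gus: Gus wins 24–10.
Hira vs Dana: Hira wins 23–11.
Hira vs Chen: Hira wins 19–15.
Eli vs Gus: Eli wins 21–13.
Eli vs Dana: Eli wins 24–10.
Eli vs Chen: Chen wins 23–11.
Gus vs Dana: Gus wins 24–10.
Gus vs Chen: Chen wins 21–13.
Dana vs Chen: Chen wins 34–0.
No candidate beats all others: Hira beats Eli beats Gus beats Hira, a majority cycle.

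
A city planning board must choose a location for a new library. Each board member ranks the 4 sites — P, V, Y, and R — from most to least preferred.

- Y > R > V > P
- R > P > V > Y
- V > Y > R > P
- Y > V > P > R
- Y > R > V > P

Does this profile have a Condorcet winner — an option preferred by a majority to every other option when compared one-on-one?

Yes

Head-to-head results (5 voters total):
P vs V: V wins 4–1.
P vs Y: Y wins 4–1.
P vs R: R wins 4–1.
V vs Y: Y wins 3–2.
V vs R: R wins 3–2.
Y vs R: Y wins 4–1.
Y beats each rival — P (4–1), V (3–2), R (4–1) — so Y is the Condorcet winner.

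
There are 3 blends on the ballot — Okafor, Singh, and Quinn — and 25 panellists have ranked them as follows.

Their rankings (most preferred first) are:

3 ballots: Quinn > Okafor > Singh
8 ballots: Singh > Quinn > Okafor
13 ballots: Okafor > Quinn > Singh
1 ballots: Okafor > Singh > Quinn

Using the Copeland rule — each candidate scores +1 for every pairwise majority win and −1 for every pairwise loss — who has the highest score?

Okafor

Pairwise results:
  Okafor vs Singh: Okafor wins 17–8.
  Okafor vs Quinn: Okafor wins 14–11.
  Singh vs Quinn: Quinn wins 16–9.
Copeland scores (wins − losses):
  Okafor: 2 − 0 = 2
  Singh: 0 − 2 = -2
  Quinn: 1 − 1 = 0
Okafor has the best Copeland score.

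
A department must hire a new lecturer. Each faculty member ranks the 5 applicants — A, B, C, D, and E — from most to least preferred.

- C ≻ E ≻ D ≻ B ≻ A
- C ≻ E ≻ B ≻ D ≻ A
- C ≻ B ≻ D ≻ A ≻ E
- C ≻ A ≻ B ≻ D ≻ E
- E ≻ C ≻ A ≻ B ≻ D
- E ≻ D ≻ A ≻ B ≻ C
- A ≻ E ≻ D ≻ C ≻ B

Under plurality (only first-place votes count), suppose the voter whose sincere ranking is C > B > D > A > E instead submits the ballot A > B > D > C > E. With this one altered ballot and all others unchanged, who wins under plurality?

C

First-place totals with the altered ballot: A 2, B 0, C 3, D 0, E 2.
The winner is unchanged: still C.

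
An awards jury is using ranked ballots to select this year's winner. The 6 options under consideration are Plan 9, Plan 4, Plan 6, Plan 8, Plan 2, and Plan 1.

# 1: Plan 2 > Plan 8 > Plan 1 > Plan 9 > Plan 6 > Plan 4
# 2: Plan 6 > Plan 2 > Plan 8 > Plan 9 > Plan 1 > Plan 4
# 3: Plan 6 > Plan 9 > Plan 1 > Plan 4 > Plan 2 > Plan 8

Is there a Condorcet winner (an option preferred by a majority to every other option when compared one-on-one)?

Yes

Head-to-head results (3 voters total):
Plan 9 vs Plan 4: Plan 9 wins 3–0.
Plan 9 vs Plan 6: Plan 6 wins 2–1.
Plan 9 vs Plan 8: Plan 8 wins 2–1.
Plan 9 vs Plan 2: Plan 2 wins 2–1.
Plan 9 vs Plan 1: Plan 9 wins 2–1.
Plan 4 vs Plan 6: Plan 6 wins 3–0.
Plan 4 vs Plan 8: Plan 8 wins 2–1.
Plan 4 vs Plan 2: Plan 2 wins 2–1.
Plan 4 vs Plan 1: Plan 1 wins 3–0.
Plan 6 vs Plan 8: Plan 6 wins 2–1.
Plan 6 vs Plan 2: Plan 6 wins 2–1.
Plan 6 vs Plan 1: Plan 6 wins 2–1.
Plan 8 vs Plan 2: Plan 2 wins 3–0.
Plan 8 vs Plan 1: Plan 8 wins 2–1.
Plan 2 vs Plan 1: Plan 2 wins 2–1.
Plan 6 beats each rival — Plan 9 (2–1), Plan 4 (3–0), Plan 8 (2–1), Plan 2 (2–1), Plan 1 (2–1) — so Plan 6 is the Condorcet winner.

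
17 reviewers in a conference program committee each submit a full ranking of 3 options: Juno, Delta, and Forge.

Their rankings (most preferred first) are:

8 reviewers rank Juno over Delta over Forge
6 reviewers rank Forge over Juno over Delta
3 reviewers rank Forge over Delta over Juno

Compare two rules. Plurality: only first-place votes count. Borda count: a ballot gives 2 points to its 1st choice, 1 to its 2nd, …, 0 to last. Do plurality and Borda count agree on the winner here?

Plurality first-place counts: Juno 8, Delta 0, Forge 9 → Forge.
Borda totals: Juno 22, Delta 11, Forge 18 → Juno.
The two rules disagree: plurality picks Forge, Borda picks Juno.

No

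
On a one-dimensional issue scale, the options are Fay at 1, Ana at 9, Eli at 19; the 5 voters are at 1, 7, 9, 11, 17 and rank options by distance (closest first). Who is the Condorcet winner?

With single-peaked preferences on a line, the Condorcet winner is the candidate closest to the median voter.
The median voter (position 9) is closest to Ana at 9.
Check: Ana vs Eli — voters closer to Ana: 4 of 5.

Ana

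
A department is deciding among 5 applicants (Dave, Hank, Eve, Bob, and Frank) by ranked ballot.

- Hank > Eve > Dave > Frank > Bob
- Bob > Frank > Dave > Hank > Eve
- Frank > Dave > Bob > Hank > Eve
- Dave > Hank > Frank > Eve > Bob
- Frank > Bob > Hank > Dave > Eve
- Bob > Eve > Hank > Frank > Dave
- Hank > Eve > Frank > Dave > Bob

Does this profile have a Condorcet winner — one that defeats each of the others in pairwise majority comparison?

Head-to-head results (7 voters total):
Dave vs Hank: Hank wins 4–3.
Dave vs Eve: Dave wins 4–3.
Dave vs Bob: Dave wins 4–3.
Dave vs Frank: Frank wins 5–2.
Hank vs Eve: Hank wins 6–1.
Hank vs Bob: Bob wins 4–3.
Hank vs Frank: Hank wins 4–3.
Eve vs Bob: Bob wins 4–3.
Eve vs Frank: Frank wins 4–3.
Bob vs Frank: Frank wins 5–2.
No candidate beats all others: Dave beats Bob beats Hank beats Dave, a majority cycle.

No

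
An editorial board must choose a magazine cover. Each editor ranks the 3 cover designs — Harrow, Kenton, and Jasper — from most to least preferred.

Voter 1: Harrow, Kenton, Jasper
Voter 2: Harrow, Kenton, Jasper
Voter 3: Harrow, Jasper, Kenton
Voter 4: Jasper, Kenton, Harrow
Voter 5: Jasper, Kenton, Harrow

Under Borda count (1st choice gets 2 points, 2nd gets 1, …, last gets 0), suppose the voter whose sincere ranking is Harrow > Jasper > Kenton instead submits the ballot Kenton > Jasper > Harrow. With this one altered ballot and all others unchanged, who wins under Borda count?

Borda totals with the altered ballot: Harrow 4, Kenton 6, Jasper 5.
The switch changes the winner from Harrow to Kenton.

Kenton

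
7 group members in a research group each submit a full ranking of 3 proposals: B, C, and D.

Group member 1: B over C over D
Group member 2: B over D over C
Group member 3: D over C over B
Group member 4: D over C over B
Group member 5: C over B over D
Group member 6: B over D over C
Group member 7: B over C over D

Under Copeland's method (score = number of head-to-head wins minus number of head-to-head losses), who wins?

B

Pairwise results:
  B vs C: B wins 4–3.
  B vs D: B wins 5–2.
  C vs D: D wins 4–3.
Copeland scores (wins − losses):
  B: 2 − 0 = 2
  C: 0 − 2 = -2
  D: 1 − 1 = 0
B has the best Copeland score.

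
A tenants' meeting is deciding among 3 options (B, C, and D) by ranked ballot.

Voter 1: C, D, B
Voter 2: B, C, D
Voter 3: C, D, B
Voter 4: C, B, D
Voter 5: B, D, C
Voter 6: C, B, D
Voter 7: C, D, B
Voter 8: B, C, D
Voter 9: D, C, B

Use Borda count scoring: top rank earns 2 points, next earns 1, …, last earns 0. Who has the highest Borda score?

Borda scores:
  B: 0 + 2 + 0 + 1 + 2 + 1 + 0 + 2 + 0 = 8
  C: 2 + 1 + 2 + 2 + 0 + 2 + 2 + 1 + 1 = 13
  D: 1 + 0 + 1 + 0 + 1 + 0 + 1 + 0 + 2 = 6
C has the highest total.

C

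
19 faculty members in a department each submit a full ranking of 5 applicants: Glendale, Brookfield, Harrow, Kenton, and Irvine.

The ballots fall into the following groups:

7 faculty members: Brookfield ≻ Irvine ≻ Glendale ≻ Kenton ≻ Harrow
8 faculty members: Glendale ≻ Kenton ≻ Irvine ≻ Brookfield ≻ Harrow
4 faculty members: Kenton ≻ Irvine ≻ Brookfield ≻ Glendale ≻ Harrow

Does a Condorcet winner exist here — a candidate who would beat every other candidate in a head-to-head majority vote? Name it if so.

Head-to-head results (19 voters total):
Glendale vs Brookfield: Brookfield wins 11–8.
Glendale vs Harrow: Glendale wins 19–0.
Glendale vs Kenton: Glendale wins 15–4.
Glendale vs Irvine: Irvine wins 11–8.
Brookfield vs Harrow: Brookfield wins 19–0.
Brookfield vs Kenton: Kenton wins 12–7.
Brookfield vs Irvine: Irvine wins 12–7.
Harrow vs Kenton: Kenton wins 19–0.
Harrow vs Irvine: Irvine wins 19–0.
Kenton vs Irvine: Kenton wins 12–7.
No candidate beats all others: Glendale beats Kenton beats Brookfield beats Glendale, a majority cycle.

No Condorcet winner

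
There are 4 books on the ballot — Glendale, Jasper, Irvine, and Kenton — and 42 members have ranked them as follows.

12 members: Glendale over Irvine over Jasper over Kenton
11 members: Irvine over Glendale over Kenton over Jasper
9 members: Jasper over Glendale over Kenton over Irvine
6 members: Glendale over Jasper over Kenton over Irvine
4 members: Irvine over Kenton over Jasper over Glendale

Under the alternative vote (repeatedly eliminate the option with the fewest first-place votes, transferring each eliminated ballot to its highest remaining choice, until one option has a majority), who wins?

Round 1: Glendale 18, Irvine 15, Jasper 9, Kenton 0. Kenton has the fewest and is eliminated.
Round 2: Glendale 18, Irvine 15, Jasper 9. Jasper has the fewest and is eliminated.
Round 3: Glendale 27, Irvine 15. Glendale has a majority.

Glendale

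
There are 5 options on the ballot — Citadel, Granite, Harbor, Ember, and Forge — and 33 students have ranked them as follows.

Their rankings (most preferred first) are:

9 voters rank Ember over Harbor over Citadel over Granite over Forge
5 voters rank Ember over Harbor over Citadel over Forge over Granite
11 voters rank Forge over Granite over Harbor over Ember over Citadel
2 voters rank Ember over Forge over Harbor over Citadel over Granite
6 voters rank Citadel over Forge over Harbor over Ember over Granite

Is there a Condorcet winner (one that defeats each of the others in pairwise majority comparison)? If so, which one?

Head-to-head results (33 voters total):
Citadel vs Granite: Citadel wins 22–11.
Citadel vs Harbor: Harbor wins 27–6.
Citadel vs Ember: Ember wins 27–6.
Citadel vs Forge: Citadel wins 20–13.
Granite vs Harbor: Harbor wins 22–11.
Granite vs Ember: Ember wins 22–11.
Granite vs Forge: Forge wins 24–9.
Harbor vs Ember: Harbor wins 17–16.
Harbor vs Forge: Forge wins 19–14.
Ember vs Forge: Forge wins 17–16.
No candidate beats all others: Citadel beats Forge beats Harbor beats Citadel, a majority cycle.

There is no Condorcet winner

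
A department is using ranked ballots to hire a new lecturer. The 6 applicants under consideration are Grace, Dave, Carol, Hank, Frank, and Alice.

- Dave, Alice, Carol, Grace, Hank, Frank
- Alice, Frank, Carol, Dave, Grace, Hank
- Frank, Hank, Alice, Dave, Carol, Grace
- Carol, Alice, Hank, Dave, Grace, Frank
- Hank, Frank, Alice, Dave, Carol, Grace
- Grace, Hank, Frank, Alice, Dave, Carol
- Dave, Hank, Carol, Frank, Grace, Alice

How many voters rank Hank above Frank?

5

Ballots ranking Hank above Frank: 5.
Ballots ranking Frank above Hank: 2.
So 5 of 7 voters prefer Hank to Frank.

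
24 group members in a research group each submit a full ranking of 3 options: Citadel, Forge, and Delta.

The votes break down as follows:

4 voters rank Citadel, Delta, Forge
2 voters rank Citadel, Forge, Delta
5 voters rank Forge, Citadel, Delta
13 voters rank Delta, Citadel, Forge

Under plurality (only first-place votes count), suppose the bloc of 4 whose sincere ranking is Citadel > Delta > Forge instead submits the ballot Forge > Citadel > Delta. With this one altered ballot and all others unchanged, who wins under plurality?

First-place totals with the altered ballot: Citadel 2, Forge 9, Delta 13.
The winner is unchanged: still Delta.

Delta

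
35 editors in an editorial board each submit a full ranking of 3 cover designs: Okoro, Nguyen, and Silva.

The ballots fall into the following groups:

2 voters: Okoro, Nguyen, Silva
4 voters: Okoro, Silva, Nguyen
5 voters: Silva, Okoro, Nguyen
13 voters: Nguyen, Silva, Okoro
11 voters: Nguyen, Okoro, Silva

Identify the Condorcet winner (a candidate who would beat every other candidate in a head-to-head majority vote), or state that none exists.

Head-to-head results (35 voters total):
Okoro vs Nguyen: Nguyen wins 24–11.
Okoro vs Silva: Silva wins 18–17.
Nguyen vs Silva: Nguyen wins 26–9.
Nguyen beats each rival — Okoro (24–11), Silva (26–9) — so Nguyen is the Condorcet winner.

Nguyen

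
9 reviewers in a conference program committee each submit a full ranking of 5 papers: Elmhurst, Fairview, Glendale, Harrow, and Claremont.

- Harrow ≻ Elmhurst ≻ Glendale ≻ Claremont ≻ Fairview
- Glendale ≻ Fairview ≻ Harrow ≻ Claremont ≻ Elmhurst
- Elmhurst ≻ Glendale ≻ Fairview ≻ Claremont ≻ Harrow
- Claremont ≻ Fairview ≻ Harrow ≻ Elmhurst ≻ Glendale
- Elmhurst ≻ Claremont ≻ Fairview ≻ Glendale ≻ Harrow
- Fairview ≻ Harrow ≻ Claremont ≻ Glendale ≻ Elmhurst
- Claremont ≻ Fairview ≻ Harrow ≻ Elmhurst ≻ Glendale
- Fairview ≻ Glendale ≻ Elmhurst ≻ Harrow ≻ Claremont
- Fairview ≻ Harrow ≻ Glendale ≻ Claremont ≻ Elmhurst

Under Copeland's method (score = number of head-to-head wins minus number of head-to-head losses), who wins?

Pairwise results:
  Elmhurst vs Fairview: Fairview wins 6–3.
  Elmhurst vs Glendale: Elmhurst wins 5–4.
  Elmhurst vs Harrow: Harrow wins 6–3.
  Elmhurst vs Claremont: Claremont wins 5–4.
  Fairview vs Glendale: Fairview wins 6–3.
  Fairview vs Harrow: Fairview wins 8–1.
  Fairview vs Claremont: Fairview wins 5–4.
  Glendale vs Harrow: Harrow wins 5–4.
  Glendale vs Claremont: Glendale wins 5–4.
  Harrow vs Claremont: Harrow wins 5–4.
Copeland scores (wins − losses):
  Elmhurst: 1 − 3 = -2
  Fairview: 4 − 0 = 4
  Glendale: 1 − 3 = -2
  Harrow: 3 − 1 = 2
  Claremont: 1 − 3 = -2
Fairview has the best Copeland score.

Fairview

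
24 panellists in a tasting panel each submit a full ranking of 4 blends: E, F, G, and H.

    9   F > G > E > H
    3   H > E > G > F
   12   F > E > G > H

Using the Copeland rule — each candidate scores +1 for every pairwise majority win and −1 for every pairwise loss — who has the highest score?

F

Pairwise results:
  E vs F: F wins 21–3.
  E vs G: E wins 15–9.
  E vs H: E wins 21–3.
  F vs G: F wins 21–3.
  F vs H: F wins 21–3.
  G vs H: G wins 21–3.
Copeland scores (wins − losses):
  E: 2 − 1 = 1
  F: 3 − 0 = 3
  G: 1 − 2 = -1
  H: 0 − 3 = -3
F has the best Copeland score.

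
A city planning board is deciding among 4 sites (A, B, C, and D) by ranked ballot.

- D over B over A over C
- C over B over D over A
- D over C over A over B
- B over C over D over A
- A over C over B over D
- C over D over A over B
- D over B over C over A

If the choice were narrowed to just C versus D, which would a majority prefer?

Ballots ranking C above D: 4.
Ballots ranking D above C: 3.
C wins the head-to-head, 4–3.

C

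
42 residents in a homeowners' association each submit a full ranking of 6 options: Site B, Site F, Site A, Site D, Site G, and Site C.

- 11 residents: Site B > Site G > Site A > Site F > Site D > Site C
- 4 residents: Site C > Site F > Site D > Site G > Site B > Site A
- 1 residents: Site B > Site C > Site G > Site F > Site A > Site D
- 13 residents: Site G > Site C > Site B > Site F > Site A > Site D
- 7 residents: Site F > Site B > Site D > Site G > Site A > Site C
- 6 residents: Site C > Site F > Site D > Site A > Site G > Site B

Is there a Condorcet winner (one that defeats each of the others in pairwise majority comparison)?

Yes

Head-to-head results (42 voters total):
Site B vs Site F: Site B wins 25–17.
Site B vs Site A: Site B wins 36–6.
Site B vs Site D: Site B wins 32–10.
Site B vs Site G: Site G wins 23–19.
Site B vs Site C: Site C wins 23–19.
Site F vs Site A: Site F wins 31–11.
Site F vs Site D: Site F wins 42–0.
Site F vs Site G: Site G wins 25–17.
Site F vs Site C: Site C wins 24–18.
Site A vs Site D: Site A wins 25–17.
Site A vs Site G: Site G wins 36–6.
Site A vs Site C: Site C wins 24–18.
Site D vs Site G: Site G wins 25–17.
Site D vs Site C: Site C wins 24–18.
Site G vs Site C: Site G wins 31–11.
Site G beats each rival — Site B (23–19), Site F (25–17), Site A (36–6), Site D (25–17), Site C (31–11) — so Site G is the Condorcet winner.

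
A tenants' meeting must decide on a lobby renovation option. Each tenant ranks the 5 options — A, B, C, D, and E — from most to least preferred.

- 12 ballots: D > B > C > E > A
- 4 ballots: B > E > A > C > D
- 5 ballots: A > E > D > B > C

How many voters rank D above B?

Ballots ranking D above B: 12+5 = 17.
Ballots ranking B above D: 4.
So 17 of 21 voters prefer D to B.

17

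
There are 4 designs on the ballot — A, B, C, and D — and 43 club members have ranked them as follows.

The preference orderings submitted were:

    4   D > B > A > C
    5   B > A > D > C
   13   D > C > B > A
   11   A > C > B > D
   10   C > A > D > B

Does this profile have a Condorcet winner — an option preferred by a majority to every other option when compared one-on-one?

No

Head-to-head results (43 voters total):
A vs B: B wins 22–21.
A vs C: C wins 23–20.
A vs D: A wins 26–17.
B vs C: C wins 34–9.
B vs D: D wins 27–16.
C vs D: D wins 22–21.
No candidate beats all others: A beats D beats B beats A, a majority cycle.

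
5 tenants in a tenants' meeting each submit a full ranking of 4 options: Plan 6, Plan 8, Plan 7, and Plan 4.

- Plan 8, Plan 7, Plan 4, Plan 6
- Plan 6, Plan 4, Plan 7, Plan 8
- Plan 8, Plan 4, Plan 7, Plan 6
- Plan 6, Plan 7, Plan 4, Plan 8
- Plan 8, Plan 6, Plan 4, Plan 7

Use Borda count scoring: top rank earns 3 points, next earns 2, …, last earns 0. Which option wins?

Plan 8

Borda scores:
  Plan 6: 0 + 3 + 0 + 3 + 2 = 8
  Plan 8: 3 + 0 + 3 + 0 + 3 = 9
  Plan 7: 2 + 1 + 1 + 2 + 0 = 6
  Plan 4: 1 + 2 + 2 + 1 + 1 = 7
Plan 8 has the highest total.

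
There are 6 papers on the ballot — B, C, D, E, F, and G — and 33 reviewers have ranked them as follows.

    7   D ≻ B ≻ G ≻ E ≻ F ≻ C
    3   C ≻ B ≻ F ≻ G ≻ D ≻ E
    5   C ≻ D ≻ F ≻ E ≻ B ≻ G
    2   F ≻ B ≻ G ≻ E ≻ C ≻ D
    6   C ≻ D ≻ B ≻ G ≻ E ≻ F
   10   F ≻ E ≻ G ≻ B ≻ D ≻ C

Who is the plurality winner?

First-place vote totals:
  B: 0
  C: 14
  D: 7
  E: 0
  F: 12
  G: 0
C has the most first-place votes.

C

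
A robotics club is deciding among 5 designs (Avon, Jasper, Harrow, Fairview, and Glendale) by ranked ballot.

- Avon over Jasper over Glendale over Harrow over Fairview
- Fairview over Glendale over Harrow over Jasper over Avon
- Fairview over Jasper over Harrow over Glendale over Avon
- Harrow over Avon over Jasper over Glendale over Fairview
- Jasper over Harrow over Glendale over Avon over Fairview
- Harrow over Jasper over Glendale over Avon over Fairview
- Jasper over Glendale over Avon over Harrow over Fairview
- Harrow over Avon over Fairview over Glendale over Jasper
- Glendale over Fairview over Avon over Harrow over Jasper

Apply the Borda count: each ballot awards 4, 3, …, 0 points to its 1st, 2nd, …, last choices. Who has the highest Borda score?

Harrow

Borda scores:
  Avon: 4 + 0 + 0 + 3 + 1 + 1 + 2 + 3 + 2 = 16
  Jasper: 3 + 1 + 3 + 2 + 4 + 3 + 4 + 0 + 0 = 20
  Harrow: 1 + 2 + 2 + 4 + 3 + 4 + 1 + 4 + 1 = 22
  Fairview: 0 + 4 + 4 + 0 + 0 + 0 + 0 + 2 + 3 = 13
  Glendale: 2 + 3 + 1 + 1 + 2 + 2 + 3 + 1 + 4 = 19
Harrow has the highest total.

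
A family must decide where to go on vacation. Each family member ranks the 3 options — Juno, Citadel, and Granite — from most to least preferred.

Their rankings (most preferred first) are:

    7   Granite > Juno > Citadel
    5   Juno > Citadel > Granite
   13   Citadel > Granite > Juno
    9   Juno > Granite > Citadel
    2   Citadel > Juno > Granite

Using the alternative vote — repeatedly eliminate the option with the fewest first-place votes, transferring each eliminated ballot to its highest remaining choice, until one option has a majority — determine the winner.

Juno

Round 1: Citadel 15, Juno 14, Granite 7. Granite has the fewest and is eliminated.
Round 2: Juno 21, Citadel 15. Juno has a majority.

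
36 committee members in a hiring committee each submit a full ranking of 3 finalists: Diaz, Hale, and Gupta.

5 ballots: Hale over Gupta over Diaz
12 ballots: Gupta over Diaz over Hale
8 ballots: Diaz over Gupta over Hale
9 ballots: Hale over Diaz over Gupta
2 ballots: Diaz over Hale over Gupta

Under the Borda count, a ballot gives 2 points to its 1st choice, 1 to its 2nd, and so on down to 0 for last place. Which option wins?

Borda scores:
  Diaz: 5·0 + 12·1 + 8·2 + 9·1 + 2·2 = 41
  Hale: 5·2 + 12·0 + 8·0 + 9·2 + 2·1 = 30
  Gupta: 5·1 + 12·2 + 8·1 + 9·0 + 2·0 = 37
Diaz has the highest total.

Diaz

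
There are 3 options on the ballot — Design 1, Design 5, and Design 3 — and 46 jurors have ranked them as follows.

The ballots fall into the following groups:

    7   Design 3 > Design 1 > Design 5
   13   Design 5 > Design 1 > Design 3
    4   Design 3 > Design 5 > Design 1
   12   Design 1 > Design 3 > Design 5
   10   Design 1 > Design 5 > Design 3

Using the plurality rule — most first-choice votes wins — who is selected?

Design 1

First-place vote totals:
  Design 1: 22
  Design 5: 13
  Design 3: 11
Design 1 has the most first-place votes.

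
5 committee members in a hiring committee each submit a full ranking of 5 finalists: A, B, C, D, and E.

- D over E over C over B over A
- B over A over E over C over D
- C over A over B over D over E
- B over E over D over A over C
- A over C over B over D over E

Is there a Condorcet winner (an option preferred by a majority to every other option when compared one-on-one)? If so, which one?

None — there is no Condorcet winner

Head-to-head results (5 voters total):
A vs B: B wins 3–2.
A vs C: A wins 3–2.
A vs D: A wins 3–2.
A vs E: A wins 3–2.
B vs C: C wins 3–2.
B vs D: B wins 4–1.
B vs E: B wins 4–1.
C vs D: C wins 3–2.
C vs E: E wins 3–2.
D vs E: D wins 3–2.
No candidate beats all others: A beats C beats B beats A, a majority cycle.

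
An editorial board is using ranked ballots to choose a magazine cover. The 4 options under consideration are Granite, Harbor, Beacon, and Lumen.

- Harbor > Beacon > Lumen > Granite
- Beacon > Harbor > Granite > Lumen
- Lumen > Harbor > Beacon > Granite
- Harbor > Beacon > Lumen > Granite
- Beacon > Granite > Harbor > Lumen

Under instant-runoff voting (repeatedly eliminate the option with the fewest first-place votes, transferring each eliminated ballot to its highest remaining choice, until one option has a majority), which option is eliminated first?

Granite

Round 1: Harbor 2, Beacon 2, Lumen 1, Granite 0. Granite has the fewest and is eliminated.
Round 2: Harbor 2, Beacon 2, Lumen 1. Lumen has the fewest and is eliminated.
Round 3: Harbor 3, Beacon 2. Harbor has a majority.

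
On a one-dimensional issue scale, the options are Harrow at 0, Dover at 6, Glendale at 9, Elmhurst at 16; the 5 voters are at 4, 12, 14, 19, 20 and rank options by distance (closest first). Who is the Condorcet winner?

With single-peaked preferences on a line, the Condorcet winner is the candidate closest to the median voter.
The median voter (position 14) is closest to Elmhurst at 16.
Check: Elmhurst vs Harrow — voters closer to Elmhurst: 4 of 5.

Elmhurst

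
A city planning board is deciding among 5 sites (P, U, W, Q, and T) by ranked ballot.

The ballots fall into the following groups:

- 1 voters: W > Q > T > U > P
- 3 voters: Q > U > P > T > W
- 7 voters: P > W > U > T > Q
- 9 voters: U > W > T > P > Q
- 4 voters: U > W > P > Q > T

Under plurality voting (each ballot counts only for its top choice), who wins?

First-place vote totals:
  P: 7
  U: 13
  W: 1
  Q: 3
  T: 0
U has the most first-place votes.

U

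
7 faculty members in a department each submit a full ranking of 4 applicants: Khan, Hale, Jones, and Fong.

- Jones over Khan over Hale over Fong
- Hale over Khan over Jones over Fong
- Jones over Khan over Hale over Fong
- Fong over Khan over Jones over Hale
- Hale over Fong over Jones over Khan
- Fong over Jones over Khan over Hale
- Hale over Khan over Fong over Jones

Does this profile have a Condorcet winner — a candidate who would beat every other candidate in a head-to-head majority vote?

No

Head-to-head results (7 voters total):
Khan vs Hale: Khan wins 4–3.
Khan vs Jones: Jones wins 4–3.
Khan vs Fong: Khan wins 4–3.
Hale vs Jones: Jones wins 4–3.
Hale vs Fong: Hale wins 5–2.
Jones vs Fong: Fong wins 4–3.
No candidate beats all others: Khan beats Fong beats Jones beats Khan, a majority cycle.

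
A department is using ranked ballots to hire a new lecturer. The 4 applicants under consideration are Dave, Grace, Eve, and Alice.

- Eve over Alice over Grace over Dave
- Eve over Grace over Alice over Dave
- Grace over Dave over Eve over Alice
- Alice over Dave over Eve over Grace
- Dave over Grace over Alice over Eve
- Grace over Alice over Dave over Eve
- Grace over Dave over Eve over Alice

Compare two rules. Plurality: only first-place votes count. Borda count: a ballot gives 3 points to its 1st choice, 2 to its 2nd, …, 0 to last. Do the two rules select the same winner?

Plurality first-place counts: Dave 1, Grace 3, Eve 2, Alice 1 → Grace.
Borda totals: Dave 10, Grace 14, Eve 9, Alice 9 → Grace.
The two rules agree on Grace.

Yes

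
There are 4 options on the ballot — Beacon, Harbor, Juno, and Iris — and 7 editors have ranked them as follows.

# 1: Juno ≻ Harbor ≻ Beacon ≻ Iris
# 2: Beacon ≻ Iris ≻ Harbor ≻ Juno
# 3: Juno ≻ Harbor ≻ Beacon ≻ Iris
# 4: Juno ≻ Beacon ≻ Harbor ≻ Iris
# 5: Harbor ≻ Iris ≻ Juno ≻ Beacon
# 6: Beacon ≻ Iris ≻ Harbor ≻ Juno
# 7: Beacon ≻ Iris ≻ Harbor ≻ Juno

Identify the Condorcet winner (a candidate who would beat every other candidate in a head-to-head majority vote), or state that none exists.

No Condorcet winner

Head-to-head results (7 voters total):
Beacon vs Harbor: Beacon wins 4–3.
Beacon vs Juno: Juno wins 4–3.
Beacon vs Iris: Beacon wins 6–1.
Harbor vs Juno: Harbor wins 4–3.
Harbor vs Iris: Harbor wins 4–3.
Juno vs Iris: Iris wins 4–3.
No candidate beats all others: Beacon beats Harbor beats Juno beats Beacon, a majority cycle.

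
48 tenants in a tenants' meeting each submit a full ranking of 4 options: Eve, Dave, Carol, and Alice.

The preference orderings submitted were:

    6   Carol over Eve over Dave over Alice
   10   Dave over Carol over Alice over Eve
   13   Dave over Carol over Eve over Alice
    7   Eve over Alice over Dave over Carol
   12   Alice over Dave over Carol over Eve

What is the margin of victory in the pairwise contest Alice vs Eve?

4

Ballots ranking Alice above Eve: 10+12 = 22.
Ballots ranking Eve above Alice: 6+13+7 = 26.
Eve wins 26–22, a margin of 4.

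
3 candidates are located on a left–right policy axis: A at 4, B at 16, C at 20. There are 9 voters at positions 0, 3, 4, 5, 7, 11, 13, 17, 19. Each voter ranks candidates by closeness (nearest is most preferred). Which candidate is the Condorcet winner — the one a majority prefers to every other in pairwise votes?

With single-peaked preferences on a line, the Condorcet winner is the candidate closest to the median voter.
The median voter (position 7) is closest to A at 4.
Check: A vs B — voters closer to A: 5 of 9.

A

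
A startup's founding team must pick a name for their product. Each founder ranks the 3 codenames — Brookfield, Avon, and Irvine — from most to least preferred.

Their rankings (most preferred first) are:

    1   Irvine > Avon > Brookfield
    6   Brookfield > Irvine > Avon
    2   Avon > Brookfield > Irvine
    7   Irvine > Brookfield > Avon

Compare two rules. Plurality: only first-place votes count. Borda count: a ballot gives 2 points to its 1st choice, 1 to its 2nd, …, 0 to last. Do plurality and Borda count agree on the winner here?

Yes

Plurality first-place counts: Brookfield 6, Avon 2, Irvine 8 → Irvine.
Borda totals: Brookfield 21, Avon 5, Irvine 22 → Irvine.
The two rules agree on Irvine.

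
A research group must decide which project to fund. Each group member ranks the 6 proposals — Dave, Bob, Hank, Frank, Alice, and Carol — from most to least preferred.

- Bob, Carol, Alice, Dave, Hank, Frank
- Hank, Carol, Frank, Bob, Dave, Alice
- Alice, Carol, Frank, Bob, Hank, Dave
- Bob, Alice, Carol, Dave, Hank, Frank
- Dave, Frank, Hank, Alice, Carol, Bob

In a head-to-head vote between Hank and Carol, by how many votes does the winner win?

1

Ballots ranking Hank above Carol: 2.
Ballots ranking Carol above Hank: 3.
Carol wins 3–2, a margin of 1.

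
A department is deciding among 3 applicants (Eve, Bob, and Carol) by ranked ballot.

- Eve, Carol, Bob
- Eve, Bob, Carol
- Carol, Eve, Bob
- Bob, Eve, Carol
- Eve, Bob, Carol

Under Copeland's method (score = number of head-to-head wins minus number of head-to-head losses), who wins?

Pairwise results:
  Eve vs Bob: Eve wins 4–1.
  Eve vs Carol: Eve wins 4–1.
  Bob vs Carol: Bob wins 3–2.
Copeland scores (wins − losses):
  Eve: 2 − 0 = 2
  Bob: 1 − 1 = 0
  Carol: 0 − 2 = -2
Eve has the best Copeland score.

Eve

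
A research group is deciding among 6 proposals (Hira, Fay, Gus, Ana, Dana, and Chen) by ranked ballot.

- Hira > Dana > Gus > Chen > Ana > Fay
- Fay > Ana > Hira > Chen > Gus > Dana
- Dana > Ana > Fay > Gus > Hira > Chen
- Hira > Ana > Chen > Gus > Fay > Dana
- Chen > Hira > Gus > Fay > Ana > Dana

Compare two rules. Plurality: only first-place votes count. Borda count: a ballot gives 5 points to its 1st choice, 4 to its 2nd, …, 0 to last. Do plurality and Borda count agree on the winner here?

Plurality first-place counts: Hira 2, Fay 1, Gus 0, Ana 0, Dana 1, Chen 1 → Hira.
Borda totals: Hira 18, Fay 11, Gus 11, Ana 14, Dana 9, Chen 12 → Hira.
The two rules agree on Hira.

Yes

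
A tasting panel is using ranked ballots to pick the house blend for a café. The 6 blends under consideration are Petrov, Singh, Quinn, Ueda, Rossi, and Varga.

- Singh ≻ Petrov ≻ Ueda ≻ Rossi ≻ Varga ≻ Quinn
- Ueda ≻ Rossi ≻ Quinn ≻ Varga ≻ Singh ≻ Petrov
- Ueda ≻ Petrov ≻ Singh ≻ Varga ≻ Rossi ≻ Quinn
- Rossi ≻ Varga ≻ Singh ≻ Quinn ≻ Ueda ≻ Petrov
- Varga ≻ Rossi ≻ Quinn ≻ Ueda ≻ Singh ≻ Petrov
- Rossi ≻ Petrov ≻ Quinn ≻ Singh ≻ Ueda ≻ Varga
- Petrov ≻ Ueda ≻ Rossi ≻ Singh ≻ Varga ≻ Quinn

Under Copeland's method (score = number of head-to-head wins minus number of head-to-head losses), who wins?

Ueda

Pairwise results:
  Petrov vs Singh: Singh wins 4–3.
  Petrov vs Quinn: Petrov wins 4–3.
  Petrov vs Ueda: Ueda wins 4–3.
  Petrov vs Rossi: Rossi wins 4–3.
  Petrov vs Varga: Petrov wins 4–3.
  Singh vs Quinn: Singh wins 4–3.
  Singh vs Ueda: Ueda wins 4–3.
  Singh vs Rossi: Rossi wins 5–2.
  Singh vs Varga: Singh wins 4–3.
  Quinn vs Ueda: Ueda wins 4–3.
  Quinn vs Rossi: Rossi wins 7–0.
  Quinn vs Varga: Varga wins 5–2.
  Ueda vs Rossi: Ueda wins 4–3.
  Ueda vs Varga: Ueda wins 5–2.
  Rossi vs Varga: Rossi wins 5–2.
Copeland scores (wins − losses):
  Petrov: 2 − 3 = -1
  Singh: 3 − 2 = 1
  Quinn: 0 − 5 = -5
  Ueda: 5 − 0 = 5
  Rossi: 4 − 1 = 3
  Varga: 1 − 4 = -3
Ueda has the best Copeland score.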